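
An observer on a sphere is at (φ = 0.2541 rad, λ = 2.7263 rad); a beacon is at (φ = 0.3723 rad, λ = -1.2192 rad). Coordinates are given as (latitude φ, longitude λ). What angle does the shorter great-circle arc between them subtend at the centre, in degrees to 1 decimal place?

Let φ₁ = 0.2541 rad, φ₂ = 0.3723 rad, and Δλ = 2.3377 rad.
Haversine: a = sin²(Δφ/2) + cos φ₁ cos φ₂ sin²(Δλ/2) = 0.0035 + (0.9679)(0.9315)(0.8469) = 0.76708.
Central angle c = 2·arcsin(√a) = 2.13432 rad.
So the angular separation is 122.3°.

122.3°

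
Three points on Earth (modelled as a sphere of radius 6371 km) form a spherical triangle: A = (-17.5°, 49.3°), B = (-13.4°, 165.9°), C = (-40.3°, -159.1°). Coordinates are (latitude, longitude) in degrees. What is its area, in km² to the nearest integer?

44141715 km²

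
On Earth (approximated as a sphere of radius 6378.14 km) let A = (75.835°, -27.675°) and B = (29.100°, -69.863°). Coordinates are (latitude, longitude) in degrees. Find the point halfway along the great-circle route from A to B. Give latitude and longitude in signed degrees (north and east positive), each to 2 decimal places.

The central angle between A and B is δ = 0.8893 rad.
With f = 0.5, the slerp weights are sin((1−f)δ)/sin δ = 0.5539 and sin(fδ)/sin δ = 0.5539.
Weighted sum of the unit vectors: (0.5539)·(0.2167,-0.1137,0.9696) + (0.5539)·(0.3008,-0.8204,0.4863) = (0.2866, -0.5173, 0.8064).
Converting back: φ = atan2(z, √(x²+y²)) = 53.74°, λ = atan2(y, x) = -61.01°.

53.74°, -61.01°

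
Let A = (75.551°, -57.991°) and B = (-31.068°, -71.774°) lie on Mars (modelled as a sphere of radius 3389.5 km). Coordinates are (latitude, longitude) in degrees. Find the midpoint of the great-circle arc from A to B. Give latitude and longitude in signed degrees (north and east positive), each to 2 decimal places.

The central angle between A and B is δ = 1.8673 rad.
With f = 0.5, the slerp weights are sin((1−f)δ)/sin δ = 0.8405 and sin(fδ)/sin δ = 0.8405.
Weighted sum of the unit vectors: (0.8405)·(0.1323,-0.2116,0.9684) + (0.8405)·(0.2679,-0.8136,-0.5161) = (0.3363, -0.8616, 0.3802).
Converting back: φ = atan2(z, √(x²+y²)) = 22.34°, λ = atan2(y, x) = -68.68°.

22.34°, -68.68°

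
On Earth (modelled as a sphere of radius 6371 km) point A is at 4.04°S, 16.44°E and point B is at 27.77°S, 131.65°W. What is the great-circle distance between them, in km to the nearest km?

15096 km

In radians: φ₁ = -0.0705, φ₂ = -0.4847, Δλ = -148.090° = -2.5847 rad.
cos c = sin φ₁ sin φ₂ + cos φ₁ cos φ₂ cos Δλ = (-0.0705)(-0.4659) + (0.9975)(0.8848)(-0.8489) = -0.71642,
so c = arccos(-0.71642) = 2.36945 rad.
Distance = R·c = 6371 × 2.3695 ≈ 15096 km.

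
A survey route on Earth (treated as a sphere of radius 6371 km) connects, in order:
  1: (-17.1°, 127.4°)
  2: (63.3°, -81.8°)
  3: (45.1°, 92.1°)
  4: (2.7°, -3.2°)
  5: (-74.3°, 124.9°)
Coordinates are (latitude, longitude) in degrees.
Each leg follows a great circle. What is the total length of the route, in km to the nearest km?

Leg 1→2: central angle 2.2621 rad, distance 14412.1 km.
Leg 2→3: central angle 1.2478 rad, distance 7949.5 km.
Leg 3→4: central angle 1.6026 rad, distance 10209.9 km.
Leg 4→5: central angle 1.7846 rad, distance 11369.4 km.
Total: 14412.1 + 7949.5 + 10209.9 + 11369.4 ≈ 43941 km.

43941 km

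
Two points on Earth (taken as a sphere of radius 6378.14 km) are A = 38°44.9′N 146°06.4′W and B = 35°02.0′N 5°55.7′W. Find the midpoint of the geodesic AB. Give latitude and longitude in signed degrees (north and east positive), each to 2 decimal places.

65.55°, -72.17°

Central angle δ = 1.7023 rad. Interpolating on the sphere with fraction f = 0.5:
P = [sin((1−f)δ)·A + sin(fδ)·B] / sin δ = 0.7586·A + 0.7586·B in Cartesian coordinates,
giving P = (0.1267, -0.3941, 0.9103), i.e. latitude 65.55°, longitude -72.17°.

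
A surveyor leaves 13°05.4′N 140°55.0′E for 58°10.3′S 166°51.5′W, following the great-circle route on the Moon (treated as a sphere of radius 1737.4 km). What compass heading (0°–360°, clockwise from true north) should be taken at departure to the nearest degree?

155°

Δλ = 52.225° = 0.9115 rad.
y = sin Δλ · cos φ₂ = (0.7904)(0.5274) = 0.4168
x = cos φ₁ sin φ₂ − sin φ₁ cos φ₂ cos Δλ = (0.9740)(-0.8496) − (0.2265)(0.5274)(0.6126) = -0.9007
θ = atan2(y, x) = 155.17°, so the bearing is 155°.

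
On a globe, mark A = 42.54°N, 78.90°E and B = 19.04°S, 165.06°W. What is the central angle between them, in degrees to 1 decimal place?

With latitudes φ₁ = 42.540°, φ₂ = -19.040° and longitude difference Δλ = 116.040°:
Haversine: a = sin²(Δφ/2) + cos φ₁ cos φ₂ sin²(Δλ/2) = 0.2620 + (0.7368)(0.9453)(0.7195) = 0.76316.
Central angle c = 2·arcsin(√a) = 2.12507 rad.
So the angular separation is 121.8°.

121.8°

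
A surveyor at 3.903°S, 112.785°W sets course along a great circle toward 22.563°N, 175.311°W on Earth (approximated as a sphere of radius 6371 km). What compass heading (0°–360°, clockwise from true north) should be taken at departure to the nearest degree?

297°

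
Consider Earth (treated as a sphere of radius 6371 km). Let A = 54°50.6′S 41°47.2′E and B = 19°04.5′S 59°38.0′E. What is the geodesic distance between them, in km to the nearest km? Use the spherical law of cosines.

4254 km

With latitudes φ₁ = -54.843°, φ₂ = -19.075° and longitude difference Δλ = 17.847°:
cos c = sin φ₁ sin φ₂ + cos φ₁ cos φ₂ cos Δλ = (-0.8176)(-0.3268) + (0.5758)(0.9451)(0.9519) = 0.78520,
so c = arccos(0.78520) = 0.66778 rad.
Distance = R·c = 6371 × 0.6678 ≈ 4254 km.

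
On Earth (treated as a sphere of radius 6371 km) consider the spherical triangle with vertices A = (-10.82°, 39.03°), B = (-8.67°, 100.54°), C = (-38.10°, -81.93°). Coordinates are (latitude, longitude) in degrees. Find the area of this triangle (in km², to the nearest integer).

Side lengths (central angles): a = 2.3243, b = 1.8565, c = 1.0570 rad; semiperimeter s = 2.6189.
By l'Huilier's theorem, tan(E/4) = √[tan(s/2) tan((s−a)/2) tan((s−b)/2) tan((s−c)/2)], giving spherical excess E = 1.7556 rad.
Area = E·R² = 1.7556 × (6371)² ≈ 71259238 km².

71259238 km²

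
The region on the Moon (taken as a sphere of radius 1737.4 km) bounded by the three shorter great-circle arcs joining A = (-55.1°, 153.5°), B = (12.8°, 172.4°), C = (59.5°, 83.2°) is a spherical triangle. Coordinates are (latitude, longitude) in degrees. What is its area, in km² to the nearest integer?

Side lengths (central angles): a = 1.3717, b = 2.2253, c = 1.2173 rad; semiperimeter s = 2.4072.
By l'Huilier's theorem, tan(E/4) = √[tan(s/2) tan((s−a)/2) tan((s−b)/2) tan((s−c)/2)], giving spherical excess E = 1.1741 rad.
Area = E·R² = 1.1741 × (1737.4)² ≈ 3544092 km².

3544092 km²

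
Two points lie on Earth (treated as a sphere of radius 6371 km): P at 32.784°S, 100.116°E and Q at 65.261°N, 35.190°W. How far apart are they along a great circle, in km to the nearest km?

15333 km

In radians: φ₁ = -0.5722, φ₂ = 1.1390, Δλ = -135.306° = -2.3615 rad.
cos c = sin φ₁ sin φ₂ + cos φ₁ cos φ₂ cos Δλ = (-0.5415)(0.9082) + (0.8407)(0.4185)(-0.7109) = -0.74188,
so c = arccos(-0.74188) = 2.40667 rad.
Distance = R·c = 6371 × 2.4067 ≈ 15333 km.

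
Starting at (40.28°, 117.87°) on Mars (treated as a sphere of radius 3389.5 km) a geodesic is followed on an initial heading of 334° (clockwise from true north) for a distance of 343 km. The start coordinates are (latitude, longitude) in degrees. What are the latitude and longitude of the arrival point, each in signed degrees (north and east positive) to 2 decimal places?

45.44°, 114.25°

Angular distance δ = d/R = 343/3389.5 = 0.10119 rad; initial bearing θ = 5.8294 rad.
sin φ₂ = sin φ₁ cos δ + cos φ₁ sin δ cos θ = (0.6465)(0.9949) + (0.7629)(0.1010)(0.8988) = 0.7125, so φ₂ = 45.44°.
Δλ = atan2(sin θ sin δ cos φ₁, cos δ − sin φ₁ sin φ₂) = atan2(-0.0338, 0.5342) = -3.618°.
λ₂ = 117.870° − 3.618° = 114.25°.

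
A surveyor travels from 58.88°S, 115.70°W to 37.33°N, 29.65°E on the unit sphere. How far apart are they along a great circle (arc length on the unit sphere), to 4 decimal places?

2.6006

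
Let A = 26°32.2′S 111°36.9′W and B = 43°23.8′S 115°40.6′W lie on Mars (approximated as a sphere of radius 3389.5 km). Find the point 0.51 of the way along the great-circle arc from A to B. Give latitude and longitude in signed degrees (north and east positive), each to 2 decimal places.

The central angle between A and B is δ = 0.2998 rad.
With f = 0.51, the slerp weights are sin((1−f)δ)/sin δ = 0.4956 and sin(fδ)/sin δ = 0.5157.
Weighted sum of the unit vectors: (0.4956)·(-0.3296,-0.8317,-0.4468) + (0.5157)·(-0.3148,-0.6549,-0.6870) = (-0.3257, -0.7500, -0.5757).
Converting back: φ = atan2(z, √(x²+y²)) = -35.15°, λ = atan2(y, x) = -113.48°.

-35.15°, -113.48°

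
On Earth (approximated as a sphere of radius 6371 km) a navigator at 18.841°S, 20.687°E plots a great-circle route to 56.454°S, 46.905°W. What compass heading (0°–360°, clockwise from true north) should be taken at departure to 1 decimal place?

215.3°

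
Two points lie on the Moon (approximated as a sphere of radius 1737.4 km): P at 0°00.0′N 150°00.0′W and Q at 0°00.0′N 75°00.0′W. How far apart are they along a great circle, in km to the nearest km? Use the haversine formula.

2274 km

Let φ₁ = 0.0000 rad, φ₂ = 0.0000 rad, and Δλ = 1.3090 rad.
Haversine: a = sin²(Δφ/2) + cos φ₁ cos φ₂ sin²(Δλ/2) = 0.0000 + (1.0000)(1.0000)(0.3706) = 0.37059.
Central angle c = 2·arcsin(√a) = 1.30900 rad.
Distance = R·c = 1737.4 × 1.3090 ≈ 2274 km.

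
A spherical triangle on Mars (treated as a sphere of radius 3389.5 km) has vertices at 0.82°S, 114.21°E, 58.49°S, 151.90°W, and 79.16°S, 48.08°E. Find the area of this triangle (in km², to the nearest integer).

8006632 km²

Side lengths (central angles): a = 0.7303, b = 1.4805, c = 1.5941 rad; semiperimeter s = 1.9024.
By l'Huilier's theorem, tan(E/4) = √[tan(s/2) tan((s−a)/2) tan((s−b)/2) tan((s−c)/2)], giving spherical excess E = 0.6969 rad.
Area = E·R² = 0.6969 × (3389.5)² ≈ 8006632 km².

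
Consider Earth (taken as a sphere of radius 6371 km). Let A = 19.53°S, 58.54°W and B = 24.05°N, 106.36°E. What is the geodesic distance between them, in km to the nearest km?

18378 km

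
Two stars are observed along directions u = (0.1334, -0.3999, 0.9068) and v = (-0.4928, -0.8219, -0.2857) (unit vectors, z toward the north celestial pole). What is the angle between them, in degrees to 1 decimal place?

89.8°

u·v = 0.0039; |u| = 1.0000, |v| = 1.0000.
cos θ = (u·v)/(|u||v|) = 0.0039, so θ = 89.8°.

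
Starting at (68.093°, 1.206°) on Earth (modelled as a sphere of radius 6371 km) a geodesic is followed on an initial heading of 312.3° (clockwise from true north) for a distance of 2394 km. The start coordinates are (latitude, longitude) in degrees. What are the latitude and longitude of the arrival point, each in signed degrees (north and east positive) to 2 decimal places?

Angular distance δ = d/R = 2394/6371 = 0.37577 rad; initial bearing θ = 5.4507 rad.
sin φ₂ = sin φ₁ cos δ + cos φ₁ sin δ cos θ = (0.9278)(0.9302) + (0.3731)(0.3670)(0.6730) = 0.9552, so φ₂ = 72.79°.
Δλ = atan2(sin θ sin δ cos φ₁, cos δ − sin φ₁ sin φ₂) = atan2(-0.1013, 0.0440) = -66.518°.
λ₂ = 1.206° − 66.518° = -65.31°.

72.79°, -65.31°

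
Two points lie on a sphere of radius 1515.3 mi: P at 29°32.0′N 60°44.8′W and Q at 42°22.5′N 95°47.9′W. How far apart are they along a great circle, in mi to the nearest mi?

816 mi

In radians: φ₁ = 0.5155, φ₂ = 0.7396, Δλ = -35.052° = -0.6118 rad.
cos c = sin φ₁ sin φ₂ + cos φ₁ cos φ₂ cos Δλ = (0.4929)(0.6740) + (0.8701)(0.7387)(0.8186) = 0.85841,
so c = arccos(0.85841) = 0.53863 rad.
Distance = R·c = 1515.3 × 0.5386 ≈ 816 mi.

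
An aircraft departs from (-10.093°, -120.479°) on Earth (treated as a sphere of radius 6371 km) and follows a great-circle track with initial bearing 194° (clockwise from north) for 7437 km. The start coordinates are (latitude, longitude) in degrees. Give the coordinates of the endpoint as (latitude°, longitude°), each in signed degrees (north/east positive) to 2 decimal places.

Angular distance δ = d/R = 7437/6371 = 1.16732 rad; initial bearing θ = 3.3859 rad.
sin φ₂ = sin φ₁ cos δ + cos φ₁ sin δ cos θ = (-0.1752)(0.3926) + (0.9845)(0.9197)(-0.9703) = -0.9474, so φ₂ = -71.33°.
Δλ = atan2(sin θ sin δ cos φ₁, cos δ − sin φ₁ sin φ₂) = atan2(-0.2191, 0.2266) = -44.031°.
λ₂ = -120.479° − 44.031° = -164.51°.

-71.33°, -164.51°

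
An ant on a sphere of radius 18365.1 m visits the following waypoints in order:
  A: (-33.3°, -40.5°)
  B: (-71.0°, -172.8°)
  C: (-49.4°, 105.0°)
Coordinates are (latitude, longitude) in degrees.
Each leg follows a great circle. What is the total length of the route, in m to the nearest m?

Leg A→B: central angle 1.2282 rad, distance 22555.2 m.
Leg B→C: central angle 0.7278 rad, distance 13365.6 m.
Total: 22555.2 + 13365.6 ≈ 35921 m.

35921 m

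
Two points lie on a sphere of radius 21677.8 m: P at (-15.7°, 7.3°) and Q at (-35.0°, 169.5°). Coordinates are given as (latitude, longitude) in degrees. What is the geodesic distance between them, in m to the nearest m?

47883 m

In radians: φ₁ = -0.2740, φ₂ = -0.6109, Δλ = 162.200° = 2.8309 rad.
cos c = sin φ₁ sin φ₂ + cos φ₁ cos φ₂ cos Δλ = (-0.2706)(-0.5736) + (0.9627)(0.8192)(-0.9521) = -0.59563,
so c = arccos(-0.59563) = 2.20885 rad.
Distance = R·c = 21677.8 × 2.2088 ≈ 47883 m.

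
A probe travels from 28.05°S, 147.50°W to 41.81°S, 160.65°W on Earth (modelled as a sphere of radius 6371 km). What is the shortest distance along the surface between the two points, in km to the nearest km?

1939 km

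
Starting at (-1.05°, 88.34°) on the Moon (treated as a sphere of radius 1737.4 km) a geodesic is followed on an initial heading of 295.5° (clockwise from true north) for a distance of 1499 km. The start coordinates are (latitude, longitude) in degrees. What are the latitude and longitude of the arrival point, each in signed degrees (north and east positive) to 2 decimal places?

18.36°, 42.08°

Angular distance δ = d/R = 1499/1737.4 = 0.86278 rad; initial bearing θ = 5.1574 rad.
sin φ₂ = sin φ₁ cos δ + cos φ₁ sin δ cos θ = (-0.0183)(0.6503) + (0.9998)(0.7597)(0.4305) = 0.3151, so φ₂ = 18.36°.
Δλ = atan2(sin θ sin δ cos φ₁, cos δ − sin φ₁ sin φ₂) = atan2(-0.6855, 0.6561) = -46.257°.
λ₂ = 88.340° − 46.257° = 42.08°.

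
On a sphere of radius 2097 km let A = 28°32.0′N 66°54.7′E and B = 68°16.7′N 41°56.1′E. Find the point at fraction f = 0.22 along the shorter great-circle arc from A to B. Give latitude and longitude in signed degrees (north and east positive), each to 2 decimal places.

37.58°, 64.19°

Central angle δ = 0.7400 rad. Interpolating on the sphere with fraction f = 0.22:
P = [sin((1−f)δ)·A + sin(fδ)·B] / sin δ = 0.8093·A + 0.2404·B in Cartesian coordinates,
giving P = (0.3450, 0.7135, 0.6099), i.e. latitude 37.58°, longitude 64.19°.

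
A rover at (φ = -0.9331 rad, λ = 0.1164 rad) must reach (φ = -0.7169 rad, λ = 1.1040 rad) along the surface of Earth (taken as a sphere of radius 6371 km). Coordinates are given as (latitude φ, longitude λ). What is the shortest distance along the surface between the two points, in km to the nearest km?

4358 km

In radians: φ₁ = -0.9331, φ₂ = -0.7169, Δλ = 56.585° = 0.9876 rad.
cos c = sin φ₁ sin φ₂ + cos φ₁ cos φ₂ cos Δλ = (-0.8035)(-0.6571) + (0.5953)(0.7538)(0.5507) = 0.77507,
so c = arccos(0.77507) = 0.68397 rad.
Distance = R·c = 6371 × 0.6840 ≈ 4358 km.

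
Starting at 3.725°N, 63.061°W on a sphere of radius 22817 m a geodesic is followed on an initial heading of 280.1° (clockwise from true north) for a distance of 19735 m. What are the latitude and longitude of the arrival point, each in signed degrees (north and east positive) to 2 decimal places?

10.10°, -112.62°

Angular distance δ = d/R = 19735/22817 = 0.86493 rad; initial bearing θ = 4.8887 rad.
sin φ₂ = sin φ₁ cos δ + cos φ₁ sin δ cos θ = (0.0650)(0.6487) + (0.9979)(0.7610)(0.1754) = 0.1753, so φ₂ = 10.10°.
Δλ = atan2(sin θ sin δ cos φ₁, cos δ − sin φ₁ sin φ₂) = atan2(-0.7477, 0.6373) = -49.556°.
λ₂ = -63.061° − 49.556° = -112.62°.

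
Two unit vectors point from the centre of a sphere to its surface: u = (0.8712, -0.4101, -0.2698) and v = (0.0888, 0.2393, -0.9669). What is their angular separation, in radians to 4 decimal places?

u·v = 0.2401; |u| = 1.0000, |v| = 1.0000.
cos θ = (u·v)/(|u||v|) = 0.2401, so θ = 1.3283 rad.

1.3283 rad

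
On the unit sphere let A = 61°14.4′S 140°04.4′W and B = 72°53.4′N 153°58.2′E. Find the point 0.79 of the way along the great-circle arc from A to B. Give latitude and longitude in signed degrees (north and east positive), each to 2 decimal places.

The central angle between A and B is δ = 2.4657 rad.
With f = 0.79, the slerp weights are sin((1−f)δ)/sin δ = 0.7912 and sin(fδ)/sin δ = 1.4862.
Weighted sum of the unit vectors: (0.7912)·(-0.3690,-0.3088,-0.8766) + (1.4862)·(-0.2644,0.1291,0.9557) = (-0.6848, -0.0524, 0.7268).
Converting back: φ = atan2(z, √(x²+y²)) = 46.62°, λ = atan2(y, x) = -175.62°.

46.62°, -175.62°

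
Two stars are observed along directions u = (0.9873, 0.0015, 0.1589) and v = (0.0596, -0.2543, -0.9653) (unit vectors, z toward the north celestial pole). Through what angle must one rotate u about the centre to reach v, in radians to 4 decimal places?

u·v = -0.0949; |u| = 1.0000, |v| = 1.0000.
cos θ = (u·v)/(|u||v|) = -0.0949, so θ = 1.6659 rad.

1.6659 rad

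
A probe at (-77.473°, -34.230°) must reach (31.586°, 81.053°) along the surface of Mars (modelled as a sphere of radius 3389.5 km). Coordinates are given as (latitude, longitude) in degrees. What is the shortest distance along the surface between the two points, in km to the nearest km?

7464 km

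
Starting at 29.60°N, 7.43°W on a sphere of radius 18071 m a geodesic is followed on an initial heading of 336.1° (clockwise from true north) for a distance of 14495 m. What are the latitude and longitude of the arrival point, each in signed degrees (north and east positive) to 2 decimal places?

Angular distance δ = d/R = 14495/18071 = 0.80211 rad; initial bearing θ = 5.8661 rad.
sin φ₂ = sin φ₁ cos δ + cos φ₁ sin δ cos θ = (0.4939)(0.6952) + (0.8695)(0.7188)(0.9143) = 0.9148, so φ₂ = 66.18°.
Δλ = atan2(sin θ sin δ cos φ₁, cos δ − sin φ₁ sin φ₂) = atan2(-0.2532, 0.2433) = -46.141°.
λ₂ = -7.430° − 46.141° = -53.57°.

66.18°, -53.57°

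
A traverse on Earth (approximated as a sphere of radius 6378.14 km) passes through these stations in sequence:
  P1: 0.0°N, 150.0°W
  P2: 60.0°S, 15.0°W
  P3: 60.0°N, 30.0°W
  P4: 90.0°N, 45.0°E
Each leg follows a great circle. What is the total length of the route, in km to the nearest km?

29084 km

Leg P1→P2: central angle 1.9322 rad, distance 12323.6 km.
Leg P2→P3: central angle 2.1043 rad, distance 13421.3 km.
Leg P3→P4: central angle 0.5236 rad, distance 3339.6 km.
Total: 12323.6 + 13421.3 + 3339.6 ≈ 29084 km.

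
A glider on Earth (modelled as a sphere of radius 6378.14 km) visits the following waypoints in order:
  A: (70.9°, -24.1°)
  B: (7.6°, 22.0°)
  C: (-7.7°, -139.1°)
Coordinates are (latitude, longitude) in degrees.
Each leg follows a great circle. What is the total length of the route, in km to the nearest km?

25691 km

Leg A→B: central angle 1.2134 rad, distance 7739.0 km.
Leg B→C: central angle 2.8147 rad, distance 17952.4 km.
Total: 7739.0 + 17952.4 ≈ 25691 km.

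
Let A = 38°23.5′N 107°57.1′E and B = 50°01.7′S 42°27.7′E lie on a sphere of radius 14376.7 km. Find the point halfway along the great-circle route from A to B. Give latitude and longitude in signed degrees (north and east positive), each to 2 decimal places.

-6.89°, 78.85°

The central angle between A and B is δ = 1.8411 rad.
With f = 0.5, the slerp weights are sin((1−f)δ)/sin δ = 0.8259 and sin(fδ)/sin δ = 0.8259.
Weighted sum of the unit vectors: (0.8259)·(-0.2416,0.7456,0.6210) + (0.8259)·(0.4739,0.4337,-0.7664) = (0.1919, 0.9740, -0.1200).
Converting back: φ = atan2(z, √(x²+y²)) = -6.89°, λ = atan2(y, x) = 78.85°.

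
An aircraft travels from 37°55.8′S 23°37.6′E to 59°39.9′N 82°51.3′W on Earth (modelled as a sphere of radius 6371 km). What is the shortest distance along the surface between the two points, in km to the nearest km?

14462 km

In radians: φ₁ = -0.6620, φ₂ = 1.0414, Δλ = -106.482° = -1.8585 rad.
cos c = sin φ₁ sin φ₂ + cos φ₁ cos φ₂ cos Δλ = (-0.6147)(0.8631) + (0.7888)(0.5051)(-0.2837) = -0.64356,
so c = arccos(-0.64356) = 2.26994 rad.
Distance = R·c = 6371 × 2.2699 ≈ 14462 km.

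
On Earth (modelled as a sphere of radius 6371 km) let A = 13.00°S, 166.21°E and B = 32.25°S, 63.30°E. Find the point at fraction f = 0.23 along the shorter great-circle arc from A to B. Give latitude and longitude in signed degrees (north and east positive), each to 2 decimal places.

-24.26°, 146.78°

Central angle δ = 1.6349 rad. Interpolating on the sphere with fraction f = 0.23:
P = [sin((1−f)δ)·A + sin(fδ)·B] / sin δ = 0.9537·A + 0.3680·B in Cartesian coordinates,
giving P = (-0.7626, 0.4995, -0.4109), i.e. latitude -24.26°, longitude 146.78°.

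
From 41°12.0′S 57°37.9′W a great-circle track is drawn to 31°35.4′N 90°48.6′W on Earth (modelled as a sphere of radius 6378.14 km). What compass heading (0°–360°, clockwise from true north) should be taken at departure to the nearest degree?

332°

With φ₁ = -0.7191, φ₂ = 0.5513, Δλ = -0.5791 rad, the forward-azimuth formula gives
θ = atan2( sin Δλ cos φ₂ , cos φ₁ sin φ₂ − sin φ₁ cos φ₂ cos Δλ ) = atan2(-0.4662, 0.8638) = -28.36°.
Adding 360° brings this into [0°, 360°): 332°.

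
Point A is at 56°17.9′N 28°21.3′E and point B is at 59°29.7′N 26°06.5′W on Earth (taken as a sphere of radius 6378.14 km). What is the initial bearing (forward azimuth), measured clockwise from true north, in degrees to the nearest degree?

299°

With φ₁ = 0.9826, φ₂ = 1.0384, Δλ = -0.9506 rad, the forward-azimuth formula gives
θ = atan2( sin Δλ cos φ₂ , cos φ₁ sin φ₂ − sin φ₁ cos φ₂ cos Δλ ) = atan2(-0.4131, 0.2326) = -60.61°.
Adding 360° brings this into [0°, 360°): 299°.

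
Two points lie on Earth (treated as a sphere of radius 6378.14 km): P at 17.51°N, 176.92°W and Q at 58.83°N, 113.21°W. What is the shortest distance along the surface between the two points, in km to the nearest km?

6854 km

In radians: φ₁ = 0.3056, φ₂ = 1.0268, Δλ = 63.710° = 1.1119 rad.
cos c = sin φ₁ sin φ₂ + cos φ₁ cos φ₂ cos Δλ = (0.3009)(0.8556) + (0.9537)(0.5176)(0.4429) = 0.47606,
so c = arccos(0.47606) = 1.07463 rad.
Distance = R·c = 6378.14 × 1.0746 ≈ 6854 km.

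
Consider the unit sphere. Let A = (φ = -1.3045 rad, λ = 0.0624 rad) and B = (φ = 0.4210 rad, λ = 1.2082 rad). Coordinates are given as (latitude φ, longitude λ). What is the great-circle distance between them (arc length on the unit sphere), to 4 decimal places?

1.8705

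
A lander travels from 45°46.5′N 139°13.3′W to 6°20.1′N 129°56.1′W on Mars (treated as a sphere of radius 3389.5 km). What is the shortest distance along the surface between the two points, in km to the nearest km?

With latitudes φ₁ = 45.775°, φ₂ = 6.335° and longitude difference Δλ = 9.287°:
cos c = sin φ₁ sin φ₂ + cos φ₁ cos φ₂ cos Δλ = (0.7166)(0.1103) + (0.6975)(0.9939)(0.9869) = 0.76320,
so c = arccos(0.76320) = 0.70254 rad.
Distance = R·c = 3389.5 × 0.7025 ≈ 2381 km.

2381 km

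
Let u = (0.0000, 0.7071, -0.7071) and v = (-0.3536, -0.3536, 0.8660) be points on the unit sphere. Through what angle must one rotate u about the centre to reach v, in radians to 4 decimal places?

2.6107 rad

u·v = -0.8624; |u| = 1.0000, |v| = 1.0000.
cos θ = (u·v)/(|u||v|) = -0.8624, so θ = 2.6107 rad.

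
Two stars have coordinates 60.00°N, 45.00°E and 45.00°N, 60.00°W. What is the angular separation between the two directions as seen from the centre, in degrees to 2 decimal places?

58.61°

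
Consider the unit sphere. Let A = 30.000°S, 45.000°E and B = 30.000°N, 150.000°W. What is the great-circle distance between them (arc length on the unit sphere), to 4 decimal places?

2.9150

In radians: φ₁ = -0.5236, φ₂ = 0.5236, Δλ = 165.000° = 2.8798 rad.
cos c = sin φ₁ sin φ₂ + cos φ₁ cos φ₂ cos Δλ = (-0.5000)(0.5000) + (0.8660)(0.8660)(-0.9659) = -0.97444,
so c = arccos(-0.97444) = 2.91503 rad.
On the unit sphere the arc length equals the central angle: 2.9150.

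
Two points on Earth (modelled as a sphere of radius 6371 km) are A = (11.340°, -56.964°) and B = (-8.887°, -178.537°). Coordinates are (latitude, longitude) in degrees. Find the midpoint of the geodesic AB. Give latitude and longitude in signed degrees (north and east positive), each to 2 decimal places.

2.51°, -118.14°

The central angle between A and B is δ = 2.1384 rad.
With f = 0.5, the slerp weights are sin((1−f)δ)/sin δ = 1.0398 and sin(fδ)/sin δ = 1.0398.
Weighted sum of the unit vectors: (1.0398)·(0.5345,-0.8220,0.1966) + (1.0398)·(-0.9877,-0.0252,-0.1545) = (-0.4712, -0.8809, 0.0438).
Converting back: φ = atan2(z, √(x²+y²)) = 2.51°, λ = atan2(y, x) = -118.14°.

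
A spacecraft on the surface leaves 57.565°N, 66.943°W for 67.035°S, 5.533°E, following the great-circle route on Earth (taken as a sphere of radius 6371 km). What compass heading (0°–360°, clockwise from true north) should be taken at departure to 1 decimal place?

147.9°

With φ₁ = 1.0047, φ₂ = -1.1700, Δλ = 1.2649 rad, the forward-azimuth formula gives
θ = atan2( sin Δλ cos φ₂ , cos φ₁ sin φ₂ − sin φ₁ cos φ₂ cos Δλ ) = atan2(0.3721, -0.5930) = 147.89°.
So the initial bearing is 147.9°.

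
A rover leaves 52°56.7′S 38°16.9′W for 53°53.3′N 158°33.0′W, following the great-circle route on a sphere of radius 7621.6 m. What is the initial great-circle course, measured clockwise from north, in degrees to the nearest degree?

296°

With φ₁ = -0.9241, φ₂ = 0.9405, Δλ = -2.0991 rad, the forward-azimuth formula gives
θ = atan2( sin Δλ cos φ₂ , cos φ₁ sin φ₂ − sin φ₁ cos φ₂ cos Δλ ) = atan2(-0.5090, 0.2497) = -63.87°.
Adding 360° brings this into [0°, 360°): 296°.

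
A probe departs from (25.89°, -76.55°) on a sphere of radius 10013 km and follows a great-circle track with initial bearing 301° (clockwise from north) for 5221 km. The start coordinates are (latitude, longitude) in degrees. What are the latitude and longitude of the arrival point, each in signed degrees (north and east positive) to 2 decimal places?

37.55°, -109.13°

Angular distance δ = d/R = 5221/10013 = 0.52142 rad; initial bearing θ = 5.2534 rad.
sin φ₂ = sin φ₁ cos δ + cos φ₁ sin δ cos θ = (0.4366)(0.8671) + (0.8996)(0.4981)(0.5150) = 0.6094, so φ₂ = 37.55°.
Δλ = atan2(sin θ sin δ cos φ₁, cos δ − sin φ₁ sin φ₂) = atan2(-0.3841, 0.6010) = -32.583°.
λ₂ = -76.550° − 32.583° = -109.13°.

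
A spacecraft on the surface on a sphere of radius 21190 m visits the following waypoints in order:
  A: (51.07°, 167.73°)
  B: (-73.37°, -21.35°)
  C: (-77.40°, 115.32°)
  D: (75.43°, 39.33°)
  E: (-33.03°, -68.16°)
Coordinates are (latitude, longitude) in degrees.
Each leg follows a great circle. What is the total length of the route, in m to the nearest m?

Leg A→B: central angle 2.7465 rad, distance 58198.1 m.
Leg B→C: central angle 0.4741 rad, distance 10047.1 m.
Leg C→D: central angle 2.7686 rad, distance 58667.0 m.
Leg D→E: central angle 2.2030 rad, distance 46681.8 m.
Total: 58198.1 + 10047.1 + 58667.0 + 46681.8 ≈ 173594 m.

173594 m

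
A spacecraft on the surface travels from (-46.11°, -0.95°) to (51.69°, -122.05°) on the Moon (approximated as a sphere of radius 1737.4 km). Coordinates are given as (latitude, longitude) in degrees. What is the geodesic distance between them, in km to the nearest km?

With latitudes φ₁ = -46.110°, φ₂ = 51.690° and longitude difference Δλ = -121.100°:
Haversine: a = sin²(Δφ/2) + cos φ₁ cos φ₂ sin²(Δλ/2) = 0.5679 + (0.6933)(0.6199)(0.7583) = 0.89374.
Central angle c = 2·arcsin(√a) = 2.47751 rad.
Distance = R·c = 1737.4 × 2.4775 ≈ 4304 km.

4304 km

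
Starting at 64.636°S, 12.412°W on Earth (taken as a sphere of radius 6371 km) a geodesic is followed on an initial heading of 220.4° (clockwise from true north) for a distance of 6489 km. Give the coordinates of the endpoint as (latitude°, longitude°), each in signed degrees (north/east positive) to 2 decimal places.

-48.74°, -135.61°

Angular distance δ = d/R = 6489/6371 = 1.01852 rad; initial bearing θ = 3.8467 rad.
sin φ₂ = sin φ₁ cos δ + cos φ₁ sin δ cos θ = (-0.9036)(0.5246) + (0.4284)(0.8513)(-0.7615) = -0.7518, so φ₂ = -48.74°.
Δλ = atan2(sin θ sin δ cos φ₁, cos δ − sin φ₁ sin φ₂) = atan2(-0.2364, -0.1547) = -123.202°.
λ₂ = -12.412° − 123.202° = -135.61°.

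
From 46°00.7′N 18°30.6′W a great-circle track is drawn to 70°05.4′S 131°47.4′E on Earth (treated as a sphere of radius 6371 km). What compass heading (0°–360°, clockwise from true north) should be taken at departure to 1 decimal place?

159.0°

Δλ = 150.300° = 2.6232 rad.
y = sin Δλ · cos φ₂ = (0.4955)(0.3405) = 0.1687
x = cos φ₁ sin φ₂ − sin φ₁ cos φ₂ cos Δλ = (0.6945)(-0.9402) − (0.7195)(0.3405)(-0.8686) = -0.4402
θ = atan2(y, x) = 159.03°, so the bearing is 159.0°.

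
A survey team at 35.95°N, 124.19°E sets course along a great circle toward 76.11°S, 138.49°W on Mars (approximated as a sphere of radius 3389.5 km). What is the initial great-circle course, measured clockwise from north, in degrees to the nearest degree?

With φ₁ = 0.6274, φ₂ = -1.3284, Δλ = 1.6986 rad, the forward-azimuth formula gives
θ = atan2( sin Δλ cos φ₂ , cos φ₁ sin φ₂ − sin φ₁ cos φ₂ cos Δλ ) = atan2(0.2381, -0.7679) = 162.77°.
So the initial bearing is 163°.

163°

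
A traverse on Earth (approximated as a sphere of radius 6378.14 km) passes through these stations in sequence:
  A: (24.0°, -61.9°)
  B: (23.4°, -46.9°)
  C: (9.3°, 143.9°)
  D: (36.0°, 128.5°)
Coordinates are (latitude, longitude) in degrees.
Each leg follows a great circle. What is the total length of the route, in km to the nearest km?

21098 km

Leg A→B: central angle 0.2398 rad, distance 1529.7 km.
Leg B→C: central angle 2.5418 rad, distance 16212.1 km.
Leg C→D: central angle 0.5262 rad, distance 3356.4 km.
Total: 1529.7 + 16212.1 + 3356.4 ≈ 21098 km.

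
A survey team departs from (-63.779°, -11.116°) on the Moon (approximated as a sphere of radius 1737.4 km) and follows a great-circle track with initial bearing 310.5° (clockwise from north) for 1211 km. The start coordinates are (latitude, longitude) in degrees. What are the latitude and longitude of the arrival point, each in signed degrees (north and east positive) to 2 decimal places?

-30.24°, -45.52°

Angular distance δ = d/R = 1211/1737.4 = 0.69702 rad; initial bearing θ = 5.4192 rad.
sin φ₂ = sin φ₁ cos δ + cos φ₁ sin δ cos θ = (-0.8971)(0.7668) + (0.4418)(0.6419)(0.6494) = -0.5037, so φ₂ = -30.24°.
Δλ = atan2(sin θ sin δ cos φ₁, cos δ − sin φ₁ sin φ₂) = atan2(-0.2157, 0.3149) = -34.404°.
λ₂ = -11.116° − 34.404° = -45.52°.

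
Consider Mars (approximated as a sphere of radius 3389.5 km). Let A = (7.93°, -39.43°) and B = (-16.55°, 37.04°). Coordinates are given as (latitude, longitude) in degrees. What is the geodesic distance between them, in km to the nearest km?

4701 km

In radians: φ₁ = 0.1384, φ₂ = -0.2889, Δλ = 76.470° = 1.3347 rad.
cos c = sin φ₁ sin φ₂ + cos φ₁ cos φ₂ cos Δλ = (0.1380)(-0.2849) + (0.9904)(0.9586)(0.2340) = 0.18282,
so c = arccos(0.18282) = 1.38694 rad.
Distance = R·c = 3389.5 × 1.3869 ≈ 4701 km.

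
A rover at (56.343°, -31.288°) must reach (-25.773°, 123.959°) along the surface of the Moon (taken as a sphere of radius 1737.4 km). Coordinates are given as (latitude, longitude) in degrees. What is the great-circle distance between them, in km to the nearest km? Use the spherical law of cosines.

4385 km

Let φ₁ = 0.9834 rad, φ₂ = -0.4498 rad, and Δλ = 2.7096 rad.
cos c = sin φ₁ sin φ₂ + cos φ₁ cos φ₂ cos Δλ = (0.8324)(-0.4348) + (0.5542)(0.9005)(-0.9081) = -0.81515,
so c = arccos(-0.81515) = 2.52379 rad.
Distance = R·c = 1737.4 × 2.5238 ≈ 4385 km.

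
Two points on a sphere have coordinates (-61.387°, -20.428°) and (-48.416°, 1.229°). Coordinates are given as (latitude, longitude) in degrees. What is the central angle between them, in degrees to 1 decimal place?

17.8°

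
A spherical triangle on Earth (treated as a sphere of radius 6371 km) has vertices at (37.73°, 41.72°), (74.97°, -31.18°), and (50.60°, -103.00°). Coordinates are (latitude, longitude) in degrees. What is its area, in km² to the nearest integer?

Side lengths (central angles): a = 0.6474, b = 1.5077, c = 0.8615 rad; semiperimeter s = 1.5083.
By l'Huilier's theorem, tan(E/4) = √[tan(s/2) tan((s−a)/2) tan((s−b)/2) tan((s−c)/2)], giving spherical excess E = 0.0262 rad.
Area = E·R² = 0.0262 × (6371)² ≈ 1061473 km².

1061473 km²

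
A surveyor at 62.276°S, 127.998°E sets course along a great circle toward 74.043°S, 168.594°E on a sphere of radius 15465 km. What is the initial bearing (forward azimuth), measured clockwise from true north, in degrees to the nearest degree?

Δλ = 40.596° = 0.7085 rad.
y = sin Δλ · cos φ₂ = (0.6507)(0.2749) = 0.1789
x = cos φ₁ sin φ₂ − sin φ₁ cos φ₂ cos Δλ = (0.4652)(-0.9615) − (-0.8852)(0.2749)(0.7593) = -0.2625
θ = atan2(y, x) = 145.73°, so the bearing is 146°.

146°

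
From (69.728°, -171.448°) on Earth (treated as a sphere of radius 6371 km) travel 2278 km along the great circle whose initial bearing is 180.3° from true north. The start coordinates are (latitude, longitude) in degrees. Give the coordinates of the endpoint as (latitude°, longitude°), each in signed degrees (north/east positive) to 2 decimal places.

49.24°, -171.61°

Angular distance δ = d/R = 2278/6371 = 0.35756 rad; initial bearing θ = 3.1468 rad.
sin φ₂ = sin φ₁ cos δ + cos φ₁ sin δ cos θ = (0.9381)(0.9368) + (0.3465)(0.3500)(-1.0000) = 0.7575, so φ₂ = 49.24°.
Δλ = atan2(sin θ sin δ cos φ₁, cos δ − sin φ₁ sin φ₂) = atan2(-0.0006, 0.2262) = -0.161°.
λ₂ = -171.448° − 0.161° = -171.61°.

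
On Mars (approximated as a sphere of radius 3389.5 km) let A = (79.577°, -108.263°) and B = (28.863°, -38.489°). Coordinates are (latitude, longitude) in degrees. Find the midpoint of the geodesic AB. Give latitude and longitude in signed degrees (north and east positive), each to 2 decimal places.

56.96°, -48.74°

The central angle between A and B is δ = 1.0128 rad.
With f = 0.5, the slerp weights are sin((1−f)δ)/sin δ = 0.5718 and sin(fδ)/sin δ = 0.5718.
Weighted sum of the unit vectors: (0.5718)·(-0.0567,-0.1718,0.9835) + (0.5718)·(0.6855,-0.5451,0.4827) = (0.3595, -0.4099, 0.8383).
Converting back: φ = atan2(z, √(x²+y²)) = 56.96°, λ = atan2(y, x) = -48.74°.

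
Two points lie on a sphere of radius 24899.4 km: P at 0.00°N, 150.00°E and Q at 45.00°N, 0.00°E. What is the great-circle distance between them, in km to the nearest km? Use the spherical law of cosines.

With latitudes φ₁ = 0.000°, φ₂ = 45.000° and longitude difference Δλ = -150.000°:
cos c = sin φ₁ sin φ₂ + cos φ₁ cos φ₂ cos Δλ = (0.0000)(0.7071) + (1.0000)(0.7071)(-0.8660) = -0.61237,
so c = arccos(-0.61237) = 2.22985 rad.
Distance = R·c = 24899.4 × 2.2299 ≈ 55522 km.

55522 km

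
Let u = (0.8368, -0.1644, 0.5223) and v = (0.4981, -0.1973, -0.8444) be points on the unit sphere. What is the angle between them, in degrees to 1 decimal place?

u·v = 0.0082; |u| = 1.0000, |v| = 1.0000.
cos θ = (u·v)/(|u||v|) = 0.0082, so θ = 89.5°.

89.5°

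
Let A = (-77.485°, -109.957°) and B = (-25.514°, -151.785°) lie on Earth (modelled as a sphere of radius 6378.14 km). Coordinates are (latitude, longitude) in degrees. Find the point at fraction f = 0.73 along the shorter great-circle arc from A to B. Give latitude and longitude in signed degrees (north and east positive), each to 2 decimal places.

-40.23°, -148.38°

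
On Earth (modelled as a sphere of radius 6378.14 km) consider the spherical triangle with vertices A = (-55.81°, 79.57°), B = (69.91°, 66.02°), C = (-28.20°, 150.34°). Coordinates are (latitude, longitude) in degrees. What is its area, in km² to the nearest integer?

Side lengths (central angles): a = 1.9975, b = 0.9836, c = 2.2009 rad; semiperimeter s = 2.5910.
By l'Huilier's theorem, tan(E/4) = √[tan(s/2) tan((s−a)/2) tan((s−b)/2) tan((s−c)/2)], giving spherical excess E = 1.7607 rad.
Area = E·R² = 1.7607 × (6378.14)² ≈ 71626858 km².

71626858 km²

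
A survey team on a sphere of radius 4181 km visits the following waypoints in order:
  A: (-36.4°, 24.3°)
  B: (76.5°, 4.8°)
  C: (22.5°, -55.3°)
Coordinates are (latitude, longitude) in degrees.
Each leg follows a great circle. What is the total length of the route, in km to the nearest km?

12764 km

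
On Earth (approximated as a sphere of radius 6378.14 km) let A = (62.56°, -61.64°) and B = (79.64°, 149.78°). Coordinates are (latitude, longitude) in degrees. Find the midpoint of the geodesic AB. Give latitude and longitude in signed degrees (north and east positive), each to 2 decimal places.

Central angle δ = 0.6396 rad. Interpolating on the sphere with fraction f = 0.5:
P = [sin((1−f)δ)·A + sin(fδ)·B] / sin δ = 0.5267·A + 0.5267·B in Cartesian coordinates,
giving P = (0.0334, -0.1659, 0.9856), i.e. latitude 80.26°, longitude -78.60°.

80.26°, -78.60°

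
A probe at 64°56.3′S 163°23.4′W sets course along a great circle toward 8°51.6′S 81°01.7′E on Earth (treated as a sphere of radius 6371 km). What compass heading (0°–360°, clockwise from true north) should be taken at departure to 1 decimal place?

243.1°

Δλ = -115.582° = -2.0173 rad.
y = sin Δλ · cos φ₂ = (-0.9020)(0.9881) = -0.8912
x = cos φ₁ sin φ₂ − sin φ₁ cos φ₂ cos Δλ = (0.4236)(-0.1540) − (-0.9059)(0.9881)(-0.4318) = -0.4517
θ = atan2(y, x) = -116.88°; adding 360° gives 243.1°.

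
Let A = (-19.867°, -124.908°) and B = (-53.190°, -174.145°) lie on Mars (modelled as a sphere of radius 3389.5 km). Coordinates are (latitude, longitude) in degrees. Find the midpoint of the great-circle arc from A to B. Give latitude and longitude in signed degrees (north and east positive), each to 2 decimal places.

-39.03°, -143.73°

The central angle between A and B is δ = 0.8763 rad.
With f = 0.5, the slerp weights are sin((1−f)δ)/sin δ = 0.5522 and sin(fδ)/sin δ = 0.5522.
Weighted sum of the unit vectors: (0.5522)·(-0.5382,-0.7713,-0.3398) + (0.5522)·(-0.5960,-0.0611,-0.8006) = (-0.6263, -0.4596, -0.6297).
Converting back: φ = atan2(z, √(x²+y²)) = -39.03°, λ = atan2(y, x) = -143.73°.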